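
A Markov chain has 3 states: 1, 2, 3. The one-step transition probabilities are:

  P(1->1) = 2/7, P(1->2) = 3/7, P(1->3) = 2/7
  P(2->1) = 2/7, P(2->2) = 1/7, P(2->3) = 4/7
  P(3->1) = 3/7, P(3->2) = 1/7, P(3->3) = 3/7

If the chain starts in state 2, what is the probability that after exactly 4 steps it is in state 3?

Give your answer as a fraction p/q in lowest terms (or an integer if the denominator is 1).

Answer: 996/2401

Derivation:
Computing P^4 by repeated multiplication:
P^1 =
  1: [2/7, 3/7, 2/7]
  2: [2/7, 1/7, 4/7]
  3: [3/7, 1/7, 3/7]
P^2 =
  1: [16/49, 11/49, 22/49]
  2: [18/49, 11/49, 20/49]
  3: [17/49, 13/49, 19/49]
P^3 =
  1: [120/343, 81/343, 142/343]
  2: [118/343, 85/343, 20/49]
  3: [117/343, 83/343, 143/343]
P^4 =
  1: [828/2401, 583/2401, 990/2401]
  2: [118/343, 579/2401, 996/2401]
  3: [829/2401, 577/2401, 995/2401]

(P^4)[2 -> 3] = 996/2401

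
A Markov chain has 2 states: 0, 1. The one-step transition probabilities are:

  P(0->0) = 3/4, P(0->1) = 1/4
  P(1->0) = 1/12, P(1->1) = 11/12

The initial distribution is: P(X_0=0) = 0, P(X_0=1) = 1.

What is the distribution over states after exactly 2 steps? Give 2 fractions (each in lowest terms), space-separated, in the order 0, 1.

Propagating the distribution step by step (d_{t+1} = d_t * P):
d_0 = (0=0, 1=1)
  d_1[0] = 0*3/4 + 1*1/12 = 1/12
  d_1[1] = 0*1/4 + 1*11/12 = 11/12
d_1 = (0=1/12, 1=11/12)
  d_2[0] = 1/12*3/4 + 11/12*1/12 = 5/36
  d_2[1] = 1/12*1/4 + 11/12*11/12 = 31/36
d_2 = (0=5/36, 1=31/36)

Answer: 5/36 31/36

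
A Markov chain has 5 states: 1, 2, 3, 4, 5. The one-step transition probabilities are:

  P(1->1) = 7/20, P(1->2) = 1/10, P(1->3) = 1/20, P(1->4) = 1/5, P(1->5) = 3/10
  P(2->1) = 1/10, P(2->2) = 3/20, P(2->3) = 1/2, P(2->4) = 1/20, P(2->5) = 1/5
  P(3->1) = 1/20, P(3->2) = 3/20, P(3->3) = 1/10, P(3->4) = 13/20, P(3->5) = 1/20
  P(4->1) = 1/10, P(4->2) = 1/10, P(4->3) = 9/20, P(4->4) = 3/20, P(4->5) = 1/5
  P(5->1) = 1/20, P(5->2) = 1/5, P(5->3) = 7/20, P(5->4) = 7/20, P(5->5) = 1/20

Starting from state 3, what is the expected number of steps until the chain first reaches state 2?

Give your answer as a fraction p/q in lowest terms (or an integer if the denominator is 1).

Answer: 177240/23531

Derivation:
Let h_i = expected steps to first reach 2 from state i.
Boundary: h_2 = 0.
First-step equations for the other states:
  h_1 = 1 + 7/20*h_1 + 1/10*h_2 + 1/20*h_3 + 1/5*h_4 + 3/10*h_5
  h_3 = 1 + 1/20*h_1 + 3/20*h_2 + 1/10*h_3 + 13/20*h_4 + 1/20*h_5
  h_4 = 1 + 1/10*h_1 + 1/10*h_2 + 9/20*h_3 + 3/20*h_4 + 1/5*h_5
  h_5 = 1 + 1/20*h_1 + 1/5*h_2 + 7/20*h_3 + 7/20*h_4 + 1/20*h_5

Substituting h_2 = 0 and rearranging gives the linear system (I - Q) h = 1:
  [13/20, -1/20, -1/5, -3/10] . (h_1, h_3, h_4, h_5) = 1
  [-1/20, 9/10, -13/20, -1/20] . (h_1, h_3, h_4, h_5) = 1
  [-1/10, -9/20, 17/20, -1/5] . (h_1, h_3, h_4, h_5) = 1
  [-1/20, -7/20, -7/20, 19/20] . (h_1, h_3, h_4, h_5) = 1

Solving yields:
  h_1 = 182940/23531
  h_3 = 177240/23531
  h_4 = 182300/23531
  h_5 = 166860/23531

Starting state is 3, so the expected hitting time is h_3 = 177240/23531.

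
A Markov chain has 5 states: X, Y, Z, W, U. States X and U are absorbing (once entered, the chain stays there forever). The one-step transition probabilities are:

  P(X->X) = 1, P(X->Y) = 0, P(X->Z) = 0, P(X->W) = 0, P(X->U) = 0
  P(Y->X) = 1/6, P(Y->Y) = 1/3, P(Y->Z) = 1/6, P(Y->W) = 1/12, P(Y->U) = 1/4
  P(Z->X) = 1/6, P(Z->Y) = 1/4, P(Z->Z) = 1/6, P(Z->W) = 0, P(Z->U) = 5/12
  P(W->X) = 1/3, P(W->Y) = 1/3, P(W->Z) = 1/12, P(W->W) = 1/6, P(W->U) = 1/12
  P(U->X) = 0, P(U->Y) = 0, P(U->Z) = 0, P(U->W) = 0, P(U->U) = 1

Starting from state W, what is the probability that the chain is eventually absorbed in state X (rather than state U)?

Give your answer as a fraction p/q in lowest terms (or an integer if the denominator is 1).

Answer: 414/697

Derivation:
Let a_i = P(absorbed in X | start in state i).
Boundary conditions: a_X = 1, a_U = 0.
For each transient state i, a_i = sum_j P(i->j) * a_j:
  a_Y = 1/6*a_X + 1/3*a_Y + 1/6*a_Z + 1/12*a_W + 1/4*a_U
  a_Z = 1/6*a_X + 1/4*a_Y + 1/6*a_Z + 0*a_W + 5/12*a_U
  a_W = 1/3*a_X + 1/3*a_Y + 1/12*a_Z + 1/6*a_W + 1/12*a_U

Substituting a_X = 1 and a_U = 0, rearrange to (I - Q) a = r where r[i] = P(i -> X):
  [2/3, -1/6, -1/12] . (a_Y, a_Z, a_W) = 1/6
  [-1/4, 5/6, 0] . (a_Y, a_Z, a_W) = 1/6
  [-1/3, -1/12, 5/6] . (a_Y, a_Z, a_W) = 1/3

Solving yields:
  a_Y = 282/697
  a_Z = 224/697
  a_W = 414/697

Starting state is W, so the absorption probability is a_W = 414/697.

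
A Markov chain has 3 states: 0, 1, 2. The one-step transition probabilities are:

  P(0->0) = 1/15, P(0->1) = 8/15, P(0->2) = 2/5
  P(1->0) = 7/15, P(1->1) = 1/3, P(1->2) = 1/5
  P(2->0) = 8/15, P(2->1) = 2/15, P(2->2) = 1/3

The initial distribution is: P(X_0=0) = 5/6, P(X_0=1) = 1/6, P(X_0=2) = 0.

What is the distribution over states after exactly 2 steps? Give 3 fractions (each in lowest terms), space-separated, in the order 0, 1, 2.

Answer: 197/450 43/150 62/225

Derivation:
Propagating the distribution step by step (d_{t+1} = d_t * P):
d_0 = (0=5/6, 1=1/6, 2=0)
  d_1[0] = 5/6*1/15 + 1/6*7/15 + 0*8/15 = 2/15
  d_1[1] = 5/6*8/15 + 1/6*1/3 + 0*2/15 = 1/2
  d_1[2] = 5/6*2/5 + 1/6*1/5 + 0*1/3 = 11/30
d_1 = (0=2/15, 1=1/2, 2=11/30)
  d_2[0] = 2/15*1/15 + 1/2*7/15 + 11/30*8/15 = 197/450
  d_2[1] = 2/15*8/15 + 1/2*1/3 + 11/30*2/15 = 43/150
  d_2[2] = 2/15*2/5 + 1/2*1/5 + 11/30*1/3 = 62/225
d_2 = (0=197/450, 1=43/150, 2=62/225)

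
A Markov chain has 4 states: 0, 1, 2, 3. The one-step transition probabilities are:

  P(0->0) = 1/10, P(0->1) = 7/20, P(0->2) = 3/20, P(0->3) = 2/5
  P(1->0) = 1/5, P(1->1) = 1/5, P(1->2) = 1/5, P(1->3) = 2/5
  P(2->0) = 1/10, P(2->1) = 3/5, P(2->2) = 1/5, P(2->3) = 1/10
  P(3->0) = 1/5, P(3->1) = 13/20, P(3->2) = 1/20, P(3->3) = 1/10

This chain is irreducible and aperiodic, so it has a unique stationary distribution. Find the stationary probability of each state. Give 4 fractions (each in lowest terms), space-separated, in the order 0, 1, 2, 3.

Answer: 77/458 187/458 69/458 125/458

Derivation:
The stationary distribution satisfies pi = pi * P, i.e.:
  pi_0 = 1/10*pi_0 + 1/5*pi_1 + 1/10*pi_2 + 1/5*pi_3
  pi_1 = 7/20*pi_0 + 1/5*pi_1 + 3/5*pi_2 + 13/20*pi_3
  pi_2 = 3/20*pi_0 + 1/5*pi_1 + 1/5*pi_2 + 1/20*pi_3
  pi_3 = 2/5*pi_0 + 2/5*pi_1 + 1/10*pi_2 + 1/10*pi_3
with normalization: pi_0 + pi_1 + pi_2 + pi_3 = 1.

Using the first 3 balance equations plus normalization, the linear system A*pi = b is:
  [-9/10, 1/5, 1/10, 1/5] . pi = 0
  [7/20, -4/5, 3/5, 13/20] . pi = 0
  [3/20, 1/5, -4/5, 1/20] . pi = 0
  [1, 1, 1, 1] . pi = 1

Solving yields:
  pi_0 = 77/458
  pi_1 = 187/458
  pi_2 = 69/458
  pi_3 = 125/458

Verification (pi * P):
  77/458*1/10 + 187/458*1/5 + 69/458*1/10 + 125/458*1/5 = 77/458 = pi_0  (ok)
  77/458*7/20 + 187/458*1/5 + 69/458*3/5 + 125/458*13/20 = 187/458 = pi_1  (ok)
  77/458*3/20 + 187/458*1/5 + 69/458*1/5 + 125/458*1/20 = 69/458 = pi_2  (ok)
  77/458*2/5 + 187/458*2/5 + 69/458*1/10 + 125/458*1/10 = 125/458 = pi_3  (ok)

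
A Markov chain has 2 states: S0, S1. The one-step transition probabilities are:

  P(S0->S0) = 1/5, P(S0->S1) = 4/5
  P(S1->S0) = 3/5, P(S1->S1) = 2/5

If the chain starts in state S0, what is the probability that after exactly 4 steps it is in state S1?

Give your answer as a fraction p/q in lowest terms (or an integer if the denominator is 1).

Answer: 348/625

Derivation:
Computing P^4 by repeated multiplication:
P^1 =
  S0: [1/5, 4/5]
  S1: [3/5, 2/5]
P^2 =
  S0: [13/25, 12/25]
  S1: [9/25, 16/25]
P^3 =
  S0: [49/125, 76/125]
  S1: [57/125, 68/125]
P^4 =
  S0: [277/625, 348/625]
  S1: [261/625, 364/625]

(P^4)[S0 -> S1] = 348/625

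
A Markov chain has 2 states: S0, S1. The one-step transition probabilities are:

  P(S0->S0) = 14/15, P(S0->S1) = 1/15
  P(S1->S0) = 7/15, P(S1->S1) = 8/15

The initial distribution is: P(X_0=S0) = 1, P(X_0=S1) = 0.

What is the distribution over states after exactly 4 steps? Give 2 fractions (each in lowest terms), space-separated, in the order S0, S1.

Propagating the distribution step by step (d_{t+1} = d_t * P):
d_0 = (S0=1, S1=0)
  d_1[S0] = 1*14/15 + 0*7/15 = 14/15
  d_1[S1] = 1*1/15 + 0*8/15 = 1/15
d_1 = (S0=14/15, S1=1/15)
  d_2[S0] = 14/15*14/15 + 1/15*7/15 = 203/225
  d_2[S1] = 14/15*1/15 + 1/15*8/15 = 22/225
d_2 = (S0=203/225, S1=22/225)
  d_3[S0] = 203/225*14/15 + 22/225*7/15 = 2996/3375
  d_3[S1] = 203/225*1/15 + 22/225*8/15 = 379/3375
d_3 = (S0=2996/3375, S1=379/3375)
  d_4[S0] = 2996/3375*14/15 + 379/3375*7/15 = 44597/50625
  d_4[S1] = 2996/3375*1/15 + 379/3375*8/15 = 6028/50625
d_4 = (S0=44597/50625, S1=6028/50625)

Answer: 44597/50625 6028/50625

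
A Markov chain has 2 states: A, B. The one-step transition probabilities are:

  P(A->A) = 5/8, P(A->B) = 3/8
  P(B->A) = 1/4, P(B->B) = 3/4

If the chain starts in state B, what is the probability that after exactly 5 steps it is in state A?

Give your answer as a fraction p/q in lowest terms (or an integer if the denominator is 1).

Computing P^5 by repeated multiplication:
P^1 =
  A: [5/8, 3/8]
  B: [1/4, 3/4]
P^2 =
  A: [31/64, 33/64]
  B: [11/32, 21/32]
P^3 =
  A: [221/512, 291/512]
  B: [97/256, 159/256]
P^4 =
  A: [1687/4096, 2409/4096]
  B: [803/2048, 1245/2048]
P^5 =
  A: [13253/32768, 19515/32768]
  B: [6505/16384, 9879/16384]

(P^5)[B -> A] = 6505/16384

Answer: 6505/16384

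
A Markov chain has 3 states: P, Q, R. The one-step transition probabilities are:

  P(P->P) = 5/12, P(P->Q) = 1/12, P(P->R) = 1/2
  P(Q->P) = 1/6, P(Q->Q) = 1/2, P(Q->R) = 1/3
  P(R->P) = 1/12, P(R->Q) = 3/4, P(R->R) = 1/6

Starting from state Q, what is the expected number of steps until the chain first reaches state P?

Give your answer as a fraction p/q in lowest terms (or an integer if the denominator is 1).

Answer: 7

Derivation:
Let h_i = expected steps to first reach P from state i.
Boundary: h_P = 0.
First-step equations for the other states:
  h_Q = 1 + 1/6*h_P + 1/2*h_Q + 1/3*h_R
  h_R = 1 + 1/12*h_P + 3/4*h_Q + 1/6*h_R

Substituting h_P = 0 and rearranging gives the linear system (I - Q) h = 1:
  [1/2, -1/3] . (h_Q, h_R) = 1
  [-3/4, 5/6] . (h_Q, h_R) = 1

Solving yields:
  h_Q = 7
  h_R = 15/2

Starting state is Q, so the expected hitting time is h_Q = 7.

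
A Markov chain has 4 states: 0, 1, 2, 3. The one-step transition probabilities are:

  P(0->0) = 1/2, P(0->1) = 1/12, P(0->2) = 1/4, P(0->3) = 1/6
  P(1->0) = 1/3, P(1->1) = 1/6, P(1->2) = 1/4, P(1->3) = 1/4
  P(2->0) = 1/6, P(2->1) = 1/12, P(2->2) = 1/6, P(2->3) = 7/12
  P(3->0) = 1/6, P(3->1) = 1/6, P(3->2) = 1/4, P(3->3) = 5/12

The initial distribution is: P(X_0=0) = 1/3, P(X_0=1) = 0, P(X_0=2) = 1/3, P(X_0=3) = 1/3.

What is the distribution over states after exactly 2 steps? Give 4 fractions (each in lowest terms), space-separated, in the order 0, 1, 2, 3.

Propagating the distribution step by step (d_{t+1} = d_t * P):
d_0 = (0=1/3, 1=0, 2=1/3, 3=1/3)
  d_1[0] = 1/3*1/2 + 0*1/3 + 1/3*1/6 + 1/3*1/6 = 5/18
  d_1[1] = 1/3*1/12 + 0*1/6 + 1/3*1/12 + 1/3*1/6 = 1/9
  d_1[2] = 1/3*1/4 + 0*1/4 + 1/3*1/6 + 1/3*1/4 = 2/9
  d_1[3] = 1/3*1/6 + 0*1/4 + 1/3*7/12 + 1/3*5/12 = 7/18
d_1 = (0=5/18, 1=1/9, 2=2/9, 3=7/18)
  d_2[0] = 5/18*1/2 + 1/9*1/3 + 2/9*1/6 + 7/18*1/6 = 5/18
  d_2[1] = 5/18*1/12 + 1/9*1/6 + 2/9*1/12 + 7/18*1/6 = 1/8
  d_2[2] = 5/18*1/4 + 1/9*1/4 + 2/9*1/6 + 7/18*1/4 = 25/108
  d_2[3] = 5/18*1/6 + 1/9*1/4 + 2/9*7/12 + 7/18*5/12 = 79/216
d_2 = (0=5/18, 1=1/8, 2=25/108, 3=79/216)

Answer: 5/18 1/8 25/108 79/216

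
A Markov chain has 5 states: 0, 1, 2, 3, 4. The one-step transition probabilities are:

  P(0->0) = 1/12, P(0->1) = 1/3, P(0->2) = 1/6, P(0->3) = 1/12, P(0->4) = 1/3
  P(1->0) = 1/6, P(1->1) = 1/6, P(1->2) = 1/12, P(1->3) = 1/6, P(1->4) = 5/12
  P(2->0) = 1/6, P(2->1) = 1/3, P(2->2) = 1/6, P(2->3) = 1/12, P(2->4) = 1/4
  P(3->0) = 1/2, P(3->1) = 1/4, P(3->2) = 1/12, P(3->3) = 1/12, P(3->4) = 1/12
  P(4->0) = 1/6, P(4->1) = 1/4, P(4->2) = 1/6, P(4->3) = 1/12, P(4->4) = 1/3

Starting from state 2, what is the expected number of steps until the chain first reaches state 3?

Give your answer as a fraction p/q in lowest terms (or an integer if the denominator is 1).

Let h_i = expected steps to first reach 3 from state i.
Boundary: h_3 = 0.
First-step equations for the other states:
  h_0 = 1 + 1/12*h_0 + 1/3*h_1 + 1/6*h_2 + 1/12*h_3 + 1/3*h_4
  h_1 = 1 + 1/6*h_0 + 1/6*h_1 + 1/12*h_2 + 1/6*h_3 + 5/12*h_4
  h_2 = 1 + 1/6*h_0 + 1/3*h_1 + 1/6*h_2 + 1/12*h_3 + 1/4*h_4
  h_4 = 1 + 1/6*h_0 + 1/4*h_1 + 1/6*h_2 + 1/12*h_3 + 1/3*h_4

Substituting h_3 = 0 and rearranging gives the linear system (I - Q) h = 1:
  [11/12, -1/3, -1/6, -1/3] . (h_0, h_1, h_2, h_4) = 1
  [-1/6, 5/6, -1/12, -5/12] . (h_0, h_1, h_2, h_4) = 1
  [-1/6, -1/3, 5/6, -1/4] . (h_0, h_1, h_2, h_4) = 1
  [-1/6, -1/4, -1/6, 2/3] . (h_0, h_1, h_2, h_4) = 1

Solving yields:
  h_0 = 8116/853
  h_1 = 7540/853
  h_2 = 8112/853
  h_4 = 8164/853

Starting state is 2, so the expected hitting time is h_2 = 8112/853.

Answer: 8112/853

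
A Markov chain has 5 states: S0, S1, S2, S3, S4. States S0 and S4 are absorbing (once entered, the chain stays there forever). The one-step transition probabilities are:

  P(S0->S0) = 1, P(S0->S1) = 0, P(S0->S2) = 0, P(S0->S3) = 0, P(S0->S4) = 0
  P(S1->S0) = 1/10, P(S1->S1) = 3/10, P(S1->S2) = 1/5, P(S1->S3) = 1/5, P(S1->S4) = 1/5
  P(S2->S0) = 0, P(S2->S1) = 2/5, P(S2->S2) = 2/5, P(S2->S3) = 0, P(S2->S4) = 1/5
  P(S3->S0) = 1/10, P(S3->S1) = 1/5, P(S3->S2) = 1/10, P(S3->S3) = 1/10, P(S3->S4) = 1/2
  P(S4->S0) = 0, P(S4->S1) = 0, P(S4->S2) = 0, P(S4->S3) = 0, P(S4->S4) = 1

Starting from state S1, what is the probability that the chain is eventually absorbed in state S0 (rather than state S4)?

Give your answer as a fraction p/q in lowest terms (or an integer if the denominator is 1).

Answer: 33/137

Derivation:
Let a_i = P(absorbed in S0 | start in state i).
Boundary conditions: a_S0 = 1, a_S4 = 0.
For each transient state i, a_i = sum_j P(i->j) * a_j:
  a_S1 = 1/10*a_S0 + 3/10*a_S1 + 1/5*a_S2 + 1/5*a_S3 + 1/5*a_S4
  a_S2 = 0*a_S0 + 2/5*a_S1 + 2/5*a_S2 + 0*a_S3 + 1/5*a_S4
  a_S3 = 1/10*a_S0 + 1/5*a_S1 + 1/10*a_S2 + 1/10*a_S3 + 1/2*a_S4

Substituting a_S0 = 1 and a_S4 = 0, rearrange to (I - Q) a = r where r[i] = P(i -> S0):
  [7/10, -1/5, -1/5] . (a_S1, a_S2, a_S3) = 1/10
  [-2/5, 3/5, 0] . (a_S1, a_S2, a_S3) = 0
  [-1/5, -1/10, 9/10] . (a_S1, a_S2, a_S3) = 1/10

Solving yields:
  a_S1 = 33/137
  a_S2 = 22/137
  a_S3 = 25/137

Starting state is S1, so the absorption probability is a_S1 = 33/137.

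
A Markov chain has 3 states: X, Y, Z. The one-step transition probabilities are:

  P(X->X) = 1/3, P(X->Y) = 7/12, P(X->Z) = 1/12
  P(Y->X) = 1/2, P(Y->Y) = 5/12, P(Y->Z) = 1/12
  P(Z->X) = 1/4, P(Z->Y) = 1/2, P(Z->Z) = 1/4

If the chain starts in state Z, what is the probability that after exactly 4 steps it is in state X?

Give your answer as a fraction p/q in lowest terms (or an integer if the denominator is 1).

Answer: 703/1728

Derivation:
Computing P^4 by repeated multiplication:
P^1 =
  X: [1/3, 7/12, 1/12]
  Y: [1/2, 5/12, 1/12]
  Z: [1/4, 1/2, 1/4]
P^2 =
  X: [61/144, 23/48, 7/72]
  Y: [19/48, 73/144, 7/72]
  Z: [19/48, 23/48, 1/8]
P^3 =
  X: [175/432, 107/216, 43/432]
  Y: [59/144, 53/108, 43/432]
  Z: [29/72, 71/144, 5/48]
P^4 =
  X: [2113/5184, 851/1728, 259/2592]
  Y: [703/1728, 2557/5184, 259/2592]
  Z: [703/1728, 851/1728, 29/288]

(P^4)[Z -> X] = 703/1728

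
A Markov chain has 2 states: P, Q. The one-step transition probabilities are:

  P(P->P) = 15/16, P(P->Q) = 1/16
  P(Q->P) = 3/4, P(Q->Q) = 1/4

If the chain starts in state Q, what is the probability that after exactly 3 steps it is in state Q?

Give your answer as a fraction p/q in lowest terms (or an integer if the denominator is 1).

Computing P^3 by repeated multiplication:
P^1 =
  P: [15/16, 1/16]
  Q: [3/4, 1/4]
P^2 =
  P: [237/256, 19/256]
  Q: [57/64, 7/64]
P^3 =
  P: [3783/4096, 313/4096]
  Q: [939/1024, 85/1024]

(P^3)[Q -> Q] = 85/1024

Answer: 85/1024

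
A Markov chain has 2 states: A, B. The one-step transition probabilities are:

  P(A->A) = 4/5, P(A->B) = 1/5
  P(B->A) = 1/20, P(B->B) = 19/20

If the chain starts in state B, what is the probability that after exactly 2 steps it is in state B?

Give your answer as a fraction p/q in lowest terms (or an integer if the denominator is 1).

Answer: 73/80

Derivation:
Computing P^2 by repeated multiplication:
P^1 =
  A: [4/5, 1/5]
  B: [1/20, 19/20]
P^2 =
  A: [13/20, 7/20]
  B: [7/80, 73/80]

(P^2)[B -> B] = 73/80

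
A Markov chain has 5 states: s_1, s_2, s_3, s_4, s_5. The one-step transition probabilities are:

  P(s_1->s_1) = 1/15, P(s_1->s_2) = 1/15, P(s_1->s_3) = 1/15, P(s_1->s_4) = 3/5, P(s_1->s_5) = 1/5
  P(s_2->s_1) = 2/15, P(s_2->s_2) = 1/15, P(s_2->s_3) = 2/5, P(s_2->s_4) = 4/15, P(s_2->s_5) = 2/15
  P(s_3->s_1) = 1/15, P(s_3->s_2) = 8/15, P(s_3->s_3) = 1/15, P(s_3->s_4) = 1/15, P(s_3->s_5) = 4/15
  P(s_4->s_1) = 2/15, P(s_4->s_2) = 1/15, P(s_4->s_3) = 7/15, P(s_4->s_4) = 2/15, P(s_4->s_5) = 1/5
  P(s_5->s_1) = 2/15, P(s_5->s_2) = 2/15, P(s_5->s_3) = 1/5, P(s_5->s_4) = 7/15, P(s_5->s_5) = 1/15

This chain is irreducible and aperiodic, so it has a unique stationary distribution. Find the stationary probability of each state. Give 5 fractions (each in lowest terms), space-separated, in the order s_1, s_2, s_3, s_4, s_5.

The stationary distribution satisfies pi = pi * P, i.e.:
  pi_s_1 = 1/15*pi_s_1 + 2/15*pi_s_2 + 1/15*pi_s_3 + 2/15*pi_s_4 + 2/15*pi_s_5
  pi_s_2 = 1/15*pi_s_1 + 1/15*pi_s_2 + 8/15*pi_s_3 + 1/15*pi_s_4 + 2/15*pi_s_5
  pi_s_3 = 1/15*pi_s_1 + 2/5*pi_s_2 + 1/15*pi_s_3 + 7/15*pi_s_4 + 1/5*pi_s_5
  pi_s_4 = 3/5*pi_s_1 + 4/15*pi_s_2 + 1/15*pi_s_3 + 2/15*pi_s_4 + 7/15*pi_s_5
  pi_s_5 = 1/5*pi_s_1 + 2/15*pi_s_2 + 4/15*pi_s_3 + 1/5*pi_s_4 + 1/15*pi_s_5
with normalization: pi_s_1 + pi_s_2 + pi_s_3 + pi_s_4 + pi_s_5 = 1.

Using the first 4 balance equations plus normalization, the linear system A*pi = b is:
  [-14/15, 2/15, 1/15, 2/15, 2/15] . pi = 0
  [1/15, -14/15, 8/15, 1/15, 2/15] . pi = 0
  [1/15, 2/5, -14/15, 7/15, 1/5] . pi = 0
  [3/5, 4/15, 1/15, -13/15, 7/15] . pi = 0
  [1, 1, 1, 1, 1] . pi = 1

Solving yields:
  pi_s_1 = 2365/21728
  pi_s_2 = 2165/10864
  pi_s_3 = 351/1358
  pi_s_4 = 5507/21728
  pi_s_5 = 1955/10864

Verification (pi * P):
  2365/21728*1/15 + 2165/10864*2/15 + 351/1358*1/15 + 5507/21728*2/15 + 1955/10864*2/15 = 2365/21728 = pi_s_1  (ok)
  2365/21728*1/15 + 2165/10864*1/15 + 351/1358*8/15 + 5507/21728*1/15 + 1955/10864*2/15 = 2165/10864 = pi_s_2  (ok)
  2365/21728*1/15 + 2165/10864*2/5 + 351/1358*1/15 + 5507/21728*7/15 + 1955/10864*1/5 = 351/1358 = pi_s_3  (ok)
  2365/21728*3/5 + 2165/10864*4/15 + 351/1358*1/15 + 5507/21728*2/15 + 1955/10864*7/15 = 5507/21728 = pi_s_4  (ok)
  2365/21728*1/5 + 2165/10864*2/15 + 351/1358*4/15 + 5507/21728*1/5 + 1955/10864*1/15 = 1955/10864 = pi_s_5  (ok)

Answer: 2365/21728 2165/10864 351/1358 5507/21728 1955/10864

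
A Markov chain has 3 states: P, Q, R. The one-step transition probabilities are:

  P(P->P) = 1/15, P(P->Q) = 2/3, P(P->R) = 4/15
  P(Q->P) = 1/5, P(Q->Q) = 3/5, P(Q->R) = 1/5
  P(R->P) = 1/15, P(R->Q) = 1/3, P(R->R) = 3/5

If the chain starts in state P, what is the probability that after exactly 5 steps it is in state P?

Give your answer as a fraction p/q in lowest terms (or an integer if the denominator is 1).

Answer: 20653/151875

Derivation:
Computing P^5 by repeated multiplication:
P^1 =
  P: [1/15, 2/3, 4/15]
  Q: [1/5, 3/5, 1/5]
  R: [1/15, 1/3, 3/5]
P^2 =
  P: [7/45, 8/15, 14/45]
  Q: [11/75, 14/25, 22/75]
  R: [1/9, 4/9, 4/9]
P^3 =
  P: [31/225, 356/675, 226/675]
  Q: [53/375, 598/1125, 368/1125]
  R: [17/135, 22/45, 52/135]
P^4 =
  P: [1387/10125, 5264/10125, 386/1125]
  Q: [2321/16875, 8812/16875, 638/1875]
  R: [89/675, 1024/2025, 734/2025]
P^5 =
  P: [20653/151875, 78616/151875, 52606/151875]
  Q: [34499/253125, 131228/253125, 87398/253125]
  R: [4073/30375, 15556/30375, 398/1125]

(P^5)[P -> P] = 20653/151875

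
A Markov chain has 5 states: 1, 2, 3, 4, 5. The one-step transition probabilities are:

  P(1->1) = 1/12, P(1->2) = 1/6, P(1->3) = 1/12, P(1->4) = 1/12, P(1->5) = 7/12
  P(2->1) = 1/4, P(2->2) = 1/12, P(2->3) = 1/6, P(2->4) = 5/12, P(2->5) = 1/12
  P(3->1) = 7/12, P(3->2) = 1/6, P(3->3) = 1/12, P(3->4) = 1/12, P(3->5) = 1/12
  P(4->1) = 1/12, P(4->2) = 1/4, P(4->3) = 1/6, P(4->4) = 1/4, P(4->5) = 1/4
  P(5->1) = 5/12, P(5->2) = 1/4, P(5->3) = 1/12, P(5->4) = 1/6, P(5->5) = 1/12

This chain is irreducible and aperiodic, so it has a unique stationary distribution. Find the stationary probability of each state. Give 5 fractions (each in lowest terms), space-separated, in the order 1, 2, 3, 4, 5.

Answer: 919/3624 227/1208 419/3624 241/1208 147/604

Derivation:
The stationary distribution satisfies pi = pi * P, i.e.:
  pi_1 = 1/12*pi_1 + 1/4*pi_2 + 7/12*pi_3 + 1/12*pi_4 + 5/12*pi_5
  pi_2 = 1/6*pi_1 + 1/12*pi_2 + 1/6*pi_3 + 1/4*pi_4 + 1/4*pi_5
  pi_3 = 1/12*pi_1 + 1/6*pi_2 + 1/12*pi_3 + 1/6*pi_4 + 1/12*pi_5
  pi_4 = 1/12*pi_1 + 5/12*pi_2 + 1/12*pi_3 + 1/4*pi_4 + 1/6*pi_5
  pi_5 = 7/12*pi_1 + 1/12*pi_2 + 1/12*pi_3 + 1/4*pi_4 + 1/12*pi_5
with normalization: pi_1 + pi_2 + pi_3 + pi_4 + pi_5 = 1.

Using the first 4 balance equations plus normalization, the linear system A*pi = b is:
  [-11/12, 1/4, 7/12, 1/12, 5/12] . pi = 0
  [1/6, -11/12, 1/6, 1/4, 1/4] . pi = 0
  [1/12, 1/6, -11/12, 1/6, 1/12] . pi = 0
  [1/12, 5/12, 1/12, -3/4, 1/6] . pi = 0
  [1, 1, 1, 1, 1] . pi = 1

Solving yields:
  pi_1 = 919/3624
  pi_2 = 227/1208
  pi_3 = 419/3624
  pi_4 = 241/1208
  pi_5 = 147/604

Verification (pi * P):
  919/3624*1/12 + 227/1208*1/4 + 419/3624*7/12 + 241/1208*1/12 + 147/604*5/12 = 919/3624 = pi_1  (ok)
  919/3624*1/6 + 227/1208*1/12 + 419/3624*1/6 + 241/1208*1/4 + 147/604*1/4 = 227/1208 = pi_2  (ok)
  919/3624*1/12 + 227/1208*1/6 + 419/3624*1/12 + 241/1208*1/6 + 147/604*1/12 = 419/3624 = pi_3  (ok)
  919/3624*1/12 + 227/1208*5/12 + 419/3624*1/12 + 241/1208*1/4 + 147/604*1/6 = 241/1208 = pi_4  (ok)
  919/3624*7/12 + 227/1208*1/12 + 419/3624*1/12 + 241/1208*1/4 + 147/604*1/12 = 147/604 = pi_5  (ok)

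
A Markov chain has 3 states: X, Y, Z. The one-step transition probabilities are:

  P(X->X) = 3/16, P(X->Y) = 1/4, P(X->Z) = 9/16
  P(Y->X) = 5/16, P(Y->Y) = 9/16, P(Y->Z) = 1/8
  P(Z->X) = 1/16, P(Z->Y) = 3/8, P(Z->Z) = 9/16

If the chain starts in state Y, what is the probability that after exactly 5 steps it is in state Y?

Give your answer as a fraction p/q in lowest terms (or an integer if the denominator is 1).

Answer: 452183/1048576

Derivation:
Computing P^5 by repeated multiplication:
P^1 =
  X: [3/16, 1/4, 9/16]
  Y: [5/16, 9/16, 1/8]
  Z: [1/16, 3/8, 9/16]
P^2 =
  X: [19/128, 51/128, 29/64]
  Y: [31/128, 113/256, 81/256]
  Z: [21/128, 7/16, 51/128]
P^3 =
  X: [185/1024, 883/2048, 795/2048]
  Y: [13/64, 1751/4096, 1513/4096]
  Z: [197/1024, 447/1024, 95/256]
P^4 =
  X: [395/2048, 14197/32768, 12251/32768]
  Y: [3191/16384, 28165/65536, 24607/65536]
  Z: [1603/8192, 7091/16384, 6087/16384]
P^5 =
  X: [25549/131072, 226559/524288, 195533/524288]
  Y: [50931/262144, 452183/1048576, 392669/1048576]
  Z: [6395/32768, 113165/262144, 97819/262144]

(P^5)[Y -> Y] = 452183/1048576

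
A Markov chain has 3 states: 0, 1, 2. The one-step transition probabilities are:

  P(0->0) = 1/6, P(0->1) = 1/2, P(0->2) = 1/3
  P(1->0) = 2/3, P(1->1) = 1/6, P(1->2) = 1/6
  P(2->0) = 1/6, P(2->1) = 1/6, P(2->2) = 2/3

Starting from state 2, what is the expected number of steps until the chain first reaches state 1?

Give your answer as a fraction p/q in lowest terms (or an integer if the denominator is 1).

Let h_i = expected steps to first reach 1 from state i.
Boundary: h_1 = 0.
First-step equations for the other states:
  h_0 = 1 + 1/6*h_0 + 1/2*h_1 + 1/3*h_2
  h_2 = 1 + 1/6*h_0 + 1/6*h_1 + 2/3*h_2

Substituting h_1 = 0 and rearranging gives the linear system (I - Q) h = 1:
  [5/6, -1/3] . (h_0, h_2) = 1
  [-1/6, 1/3] . (h_0, h_2) = 1

Solving yields:
  h_0 = 3
  h_2 = 9/2

Starting state is 2, so the expected hitting time is h_2 = 9/2.

Answer: 9/2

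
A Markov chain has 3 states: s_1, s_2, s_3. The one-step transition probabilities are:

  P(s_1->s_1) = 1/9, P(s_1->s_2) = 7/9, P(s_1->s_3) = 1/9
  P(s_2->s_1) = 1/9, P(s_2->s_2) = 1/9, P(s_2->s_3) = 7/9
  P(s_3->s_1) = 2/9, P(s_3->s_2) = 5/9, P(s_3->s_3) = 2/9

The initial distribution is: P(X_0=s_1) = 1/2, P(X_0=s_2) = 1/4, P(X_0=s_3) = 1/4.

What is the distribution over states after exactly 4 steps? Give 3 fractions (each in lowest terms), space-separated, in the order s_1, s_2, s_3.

Propagating the distribution step by step (d_{t+1} = d_t * P):
d_0 = (s_1=1/2, s_2=1/4, s_3=1/4)
  d_1[s_1] = 1/2*1/9 + 1/4*1/9 + 1/4*2/9 = 5/36
  d_1[s_2] = 1/2*7/9 + 1/4*1/9 + 1/4*5/9 = 5/9
  d_1[s_3] = 1/2*1/9 + 1/4*7/9 + 1/4*2/9 = 11/36
d_1 = (s_1=5/36, s_2=5/9, s_3=11/36)
  d_2[s_1] = 5/36*1/9 + 5/9*1/9 + 11/36*2/9 = 47/324
  d_2[s_2] = 5/36*7/9 + 5/9*1/9 + 11/36*5/9 = 55/162
  d_2[s_3] = 5/36*1/9 + 5/9*7/9 + 11/36*2/9 = 167/324
d_2 = (s_1=47/324, s_2=55/162, s_3=167/324)
  d_3[s_1] = 47/324*1/9 + 55/162*1/9 + 167/324*2/9 = 491/2916
  d_3[s_2] = 47/324*7/9 + 55/162*1/9 + 167/324*5/9 = 637/1458
  d_3[s_3] = 47/324*1/9 + 55/162*7/9 + 167/324*2/9 = 1151/2916
d_3 = (s_1=491/2916, s_2=637/1458, s_3=1151/2916)
  d_4[s_1] = 491/2916*1/9 + 637/1458*1/9 + 1151/2916*2/9 = 4067/26244
  d_4[s_2] = 491/2916*7/9 + 637/1458*1/9 + 1151/2916*5/9 = 5233/13122
  d_4[s_3] = 491/2916*1/9 + 637/1458*7/9 + 1151/2916*2/9 = 11711/26244
d_4 = (s_1=4067/26244, s_2=5233/13122, s_3=11711/26244)

Answer: 4067/26244 5233/13122 11711/26244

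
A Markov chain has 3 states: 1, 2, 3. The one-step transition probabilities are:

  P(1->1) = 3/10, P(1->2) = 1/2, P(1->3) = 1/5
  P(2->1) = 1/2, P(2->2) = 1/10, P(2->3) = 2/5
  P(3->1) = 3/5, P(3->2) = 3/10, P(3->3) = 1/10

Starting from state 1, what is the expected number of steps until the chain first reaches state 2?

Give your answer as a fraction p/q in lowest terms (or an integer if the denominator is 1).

Let h_i = expected steps to first reach 2 from state i.
Boundary: h_2 = 0.
First-step equations for the other states:
  h_1 = 1 + 3/10*h_1 + 1/2*h_2 + 1/5*h_3
  h_3 = 1 + 3/5*h_1 + 3/10*h_2 + 1/10*h_3

Substituting h_2 = 0 and rearranging gives the linear system (I - Q) h = 1:
  [7/10, -1/5] . (h_1, h_3) = 1
  [-3/5, 9/10] . (h_1, h_3) = 1

Solving yields:
  h_1 = 110/51
  h_3 = 130/51

Starting state is 1, so the expected hitting time is h_1 = 110/51.

Answer: 110/51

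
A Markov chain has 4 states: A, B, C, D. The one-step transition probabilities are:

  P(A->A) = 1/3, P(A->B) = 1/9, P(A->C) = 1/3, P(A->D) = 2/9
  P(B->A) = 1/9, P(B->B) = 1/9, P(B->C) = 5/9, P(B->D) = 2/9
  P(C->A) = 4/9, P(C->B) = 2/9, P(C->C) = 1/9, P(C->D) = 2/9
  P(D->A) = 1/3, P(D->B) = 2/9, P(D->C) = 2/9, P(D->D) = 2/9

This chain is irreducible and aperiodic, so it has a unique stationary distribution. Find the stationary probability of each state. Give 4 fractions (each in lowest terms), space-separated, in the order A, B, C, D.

The stationary distribution satisfies pi = pi * P, i.e.:
  pi_A = 1/3*pi_A + 1/9*pi_B + 4/9*pi_C + 1/3*pi_D
  pi_B = 1/9*pi_A + 1/9*pi_B + 2/9*pi_C + 2/9*pi_D
  pi_C = 1/3*pi_A + 5/9*pi_B + 1/9*pi_C + 2/9*pi_D
  pi_D = 2/9*pi_A + 2/9*pi_B + 2/9*pi_C + 2/9*pi_D
with normalization: pi_A + pi_B + pi_C + pi_D = 1.

Using the first 3 balance equations plus normalization, the linear system A*pi = b is:
  [-2/3, 1/9, 4/9, 1/3] . pi = 0
  [1/9, -8/9, 2/9, 2/9] . pi = 0
  [1/3, 5/9, -8/9, 2/9] . pi = 0
  [1, 1, 1, 1] . pi = 1

Solving yields:
  pi_A = 286/873
  pi_B = 146/873
  pi_C = 247/873
  pi_D = 2/9

Verification (pi * P):
  286/873*1/3 + 146/873*1/9 + 247/873*4/9 + 2/9*1/3 = 286/873 = pi_A  (ok)
  286/873*1/9 + 146/873*1/9 + 247/873*2/9 + 2/9*2/9 = 146/873 = pi_B  (ok)
  286/873*1/3 + 146/873*5/9 + 247/873*1/9 + 2/9*2/9 = 247/873 = pi_C  (ok)
  286/873*2/9 + 146/873*2/9 + 247/873*2/9 + 2/9*2/9 = 2/9 = pi_D  (ok)

Answer: 286/873 146/873 247/873 2/9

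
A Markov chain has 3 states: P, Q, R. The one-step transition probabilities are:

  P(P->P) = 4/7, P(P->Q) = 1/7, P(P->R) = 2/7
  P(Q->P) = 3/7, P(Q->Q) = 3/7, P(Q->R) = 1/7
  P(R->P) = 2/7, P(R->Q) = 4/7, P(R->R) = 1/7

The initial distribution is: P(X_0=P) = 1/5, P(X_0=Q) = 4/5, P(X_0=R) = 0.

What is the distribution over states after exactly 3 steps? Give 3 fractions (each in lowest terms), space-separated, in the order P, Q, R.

Propagating the distribution step by step (d_{t+1} = d_t * P):
d_0 = (P=1/5, Q=4/5, R=0)
  d_1[P] = 1/5*4/7 + 4/5*3/7 + 0*2/7 = 16/35
  d_1[Q] = 1/5*1/7 + 4/5*3/7 + 0*4/7 = 13/35
  d_1[R] = 1/5*2/7 + 4/5*1/7 + 0*1/7 = 6/35
d_1 = (P=16/35, Q=13/35, R=6/35)
  d_2[P] = 16/35*4/7 + 13/35*3/7 + 6/35*2/7 = 23/49
  d_2[Q] = 16/35*1/7 + 13/35*3/7 + 6/35*4/7 = 79/245
  d_2[R] = 16/35*2/7 + 13/35*1/7 + 6/35*1/7 = 51/245
d_2 = (P=23/49, Q=79/245, R=51/245)
  d_3[P] = 23/49*4/7 + 79/245*3/7 + 51/245*2/7 = 799/1715
  d_3[Q] = 23/49*1/7 + 79/245*3/7 + 51/245*4/7 = 556/1715
  d_3[R] = 23/49*2/7 + 79/245*1/7 + 51/245*1/7 = 72/343
d_3 = (P=799/1715, Q=556/1715, R=72/343)

Answer: 799/1715 556/1715 72/343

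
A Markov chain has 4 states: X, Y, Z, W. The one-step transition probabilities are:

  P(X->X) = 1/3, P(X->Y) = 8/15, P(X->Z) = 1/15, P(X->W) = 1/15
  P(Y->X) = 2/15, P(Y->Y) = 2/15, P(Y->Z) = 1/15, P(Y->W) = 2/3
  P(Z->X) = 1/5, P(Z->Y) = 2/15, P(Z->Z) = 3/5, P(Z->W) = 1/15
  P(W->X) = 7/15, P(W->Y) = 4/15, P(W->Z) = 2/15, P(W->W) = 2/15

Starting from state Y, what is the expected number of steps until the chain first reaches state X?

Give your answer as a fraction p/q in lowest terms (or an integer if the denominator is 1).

Let h_i = expected steps to first reach X from state i.
Boundary: h_X = 0.
First-step equations for the other states:
  h_Y = 1 + 2/15*h_X + 2/15*h_Y + 1/15*h_Z + 2/3*h_W
  h_Z = 1 + 1/5*h_X + 2/15*h_Y + 3/5*h_Z + 1/15*h_W
  h_W = 1 + 7/15*h_X + 4/15*h_Y + 2/15*h_Z + 2/15*h_W

Substituting h_X = 0 and rearranging gives the linear system (I - Q) h = 1:
  [13/15, -1/15, -2/3] . (h_Y, h_Z, h_W) = 1
  [-2/15, 2/5, -1/15] . (h_Y, h_Z, h_W) = 1
  [-4/15, -2/15, 13/15] . (h_Y, h_Z, h_W) = 1

Solving yields:
  h_Y = 425/113
  h_Z = 480/113
  h_W = 335/113

Starting state is Y, so the expected hitting time is h_Y = 425/113.

Answer: 425/113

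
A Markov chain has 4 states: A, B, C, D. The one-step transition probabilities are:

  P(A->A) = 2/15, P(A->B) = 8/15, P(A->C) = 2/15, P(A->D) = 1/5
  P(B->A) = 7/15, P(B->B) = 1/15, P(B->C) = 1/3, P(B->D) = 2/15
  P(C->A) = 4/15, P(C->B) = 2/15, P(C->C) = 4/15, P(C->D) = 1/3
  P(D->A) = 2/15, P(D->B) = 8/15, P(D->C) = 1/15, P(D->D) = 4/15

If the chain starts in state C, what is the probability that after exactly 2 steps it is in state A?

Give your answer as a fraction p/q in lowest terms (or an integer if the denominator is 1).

Computing P^2 by repeated multiplication:
P^1 =
  A: [2/15, 8/15, 2/15, 1/5]
  B: [7/15, 1/15, 1/3, 2/15]
  C: [4/15, 2/15, 4/15, 1/3]
  D: [2/15, 8/15, 1/15, 4/15]
P^2 =
  A: [74/225, 52/225, 11/45, 44/225]
  B: [1/5, 83/225, 41/225, 56/225]
  C: [16/75, 82/225, 13/75, 56/225]
  D: [8/25, 58/225, 52/225, 43/225]

(P^2)[C -> A] = 16/75

Answer: 16/75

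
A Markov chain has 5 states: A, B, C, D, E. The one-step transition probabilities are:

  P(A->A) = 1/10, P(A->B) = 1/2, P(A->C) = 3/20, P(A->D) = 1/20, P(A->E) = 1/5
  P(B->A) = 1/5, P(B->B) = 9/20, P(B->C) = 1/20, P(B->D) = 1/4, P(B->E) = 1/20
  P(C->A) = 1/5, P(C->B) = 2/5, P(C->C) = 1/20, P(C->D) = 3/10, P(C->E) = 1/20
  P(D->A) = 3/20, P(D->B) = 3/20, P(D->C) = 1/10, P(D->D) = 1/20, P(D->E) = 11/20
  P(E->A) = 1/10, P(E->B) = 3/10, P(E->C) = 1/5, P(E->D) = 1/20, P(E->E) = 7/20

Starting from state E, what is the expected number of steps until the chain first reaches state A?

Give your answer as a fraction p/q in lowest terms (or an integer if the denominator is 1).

Let h_i = expected steps to first reach A from state i.
Boundary: h_A = 0.
First-step equations for the other states:
  h_B = 1 + 1/5*h_A + 9/20*h_B + 1/20*h_C + 1/4*h_D + 1/20*h_E
  h_C = 1 + 1/5*h_A + 2/5*h_B + 1/20*h_C + 3/10*h_D + 1/20*h_E
  h_D = 1 + 3/20*h_A + 3/20*h_B + 1/10*h_C + 1/20*h_D + 11/20*h_E
  h_E = 1 + 1/10*h_A + 3/10*h_B + 1/5*h_C + 1/20*h_D + 7/20*h_E

Substituting h_A = 0 and rearranging gives the linear system (I - Q) h = 1:
  [11/20, -1/20, -1/4, -1/20] . (h_B, h_C, h_D, h_E) = 1
  [-2/5, 19/20, -3/10, -1/20] . (h_B, h_C, h_D, h_E) = 1
  [-3/20, -1/10, 19/20, -11/20] . (h_B, h_C, h_D, h_E) = 1
  [-3/10, -1/5, -1/20, 13/20] . (h_B, h_C, h_D, h_E) = 1

Solving yields:
  h_B = 149520/25589
  h_C = 150200/25589
  h_D = 163120/25589
  h_E = 167140/25589

Starting state is E, so the expected hitting time is h_E = 167140/25589.

Answer: 167140/25589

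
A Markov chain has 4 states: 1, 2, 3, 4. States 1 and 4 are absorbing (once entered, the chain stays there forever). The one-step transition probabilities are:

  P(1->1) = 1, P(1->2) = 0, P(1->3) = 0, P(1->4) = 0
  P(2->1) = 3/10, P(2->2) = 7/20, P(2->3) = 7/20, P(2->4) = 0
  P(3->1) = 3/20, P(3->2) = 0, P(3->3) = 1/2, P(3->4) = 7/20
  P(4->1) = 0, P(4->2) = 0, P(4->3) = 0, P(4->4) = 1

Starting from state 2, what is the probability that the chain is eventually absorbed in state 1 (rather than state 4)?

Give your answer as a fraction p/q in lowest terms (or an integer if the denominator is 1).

Let a_i = P(absorbed in 1 | start in state i).
Boundary conditions: a_1 = 1, a_4 = 0.
For each transient state i, a_i = sum_j P(i->j) * a_j:
  a_2 = 3/10*a_1 + 7/20*a_2 + 7/20*a_3 + 0*a_4
  a_3 = 3/20*a_1 + 0*a_2 + 1/2*a_3 + 7/20*a_4

Substituting a_1 = 1 and a_4 = 0, rearrange to (I - Q) a = r where r[i] = P(i -> 1):
  [13/20, -7/20] . (a_2, a_3) = 3/10
  [0, 1/2] . (a_2, a_3) = 3/20

Solving yields:
  a_2 = 81/130
  a_3 = 3/10

Starting state is 2, so the absorption probability is a_2 = 81/130.

Answer: 81/130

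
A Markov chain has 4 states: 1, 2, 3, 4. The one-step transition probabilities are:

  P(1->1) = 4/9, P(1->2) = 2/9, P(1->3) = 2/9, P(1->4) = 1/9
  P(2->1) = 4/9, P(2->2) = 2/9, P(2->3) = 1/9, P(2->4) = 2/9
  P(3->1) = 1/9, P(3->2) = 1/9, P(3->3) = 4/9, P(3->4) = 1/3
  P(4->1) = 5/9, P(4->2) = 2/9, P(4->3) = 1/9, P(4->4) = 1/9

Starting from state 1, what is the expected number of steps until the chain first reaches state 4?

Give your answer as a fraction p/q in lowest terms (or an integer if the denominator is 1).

Answer: 279/53

Derivation:
Let h_i = expected steps to first reach 4 from state i.
Boundary: h_4 = 0.
First-step equations for the other states:
  h_1 = 1 + 4/9*h_1 + 2/9*h_2 + 2/9*h_3 + 1/9*h_4
  h_2 = 1 + 4/9*h_1 + 2/9*h_2 + 1/9*h_3 + 2/9*h_4
  h_3 = 1 + 1/9*h_1 + 1/9*h_2 + 4/9*h_3 + 1/3*h_4

Substituting h_4 = 0 and rearranging gives the linear system (I - Q) h = 1:
  [5/9, -2/9, -2/9] . (h_1, h_2, h_3) = 1
  [-4/9, 7/9, -1/9] . (h_1, h_2, h_3) = 1
  [-1/9, -1/9, 5/9] . (h_1, h_2, h_3) = 1

Solving yields:
  h_1 = 279/53
  h_2 = 513/106
  h_3 = 405/106

Starting state is 1, so the expected hitting time is h_1 = 279/53.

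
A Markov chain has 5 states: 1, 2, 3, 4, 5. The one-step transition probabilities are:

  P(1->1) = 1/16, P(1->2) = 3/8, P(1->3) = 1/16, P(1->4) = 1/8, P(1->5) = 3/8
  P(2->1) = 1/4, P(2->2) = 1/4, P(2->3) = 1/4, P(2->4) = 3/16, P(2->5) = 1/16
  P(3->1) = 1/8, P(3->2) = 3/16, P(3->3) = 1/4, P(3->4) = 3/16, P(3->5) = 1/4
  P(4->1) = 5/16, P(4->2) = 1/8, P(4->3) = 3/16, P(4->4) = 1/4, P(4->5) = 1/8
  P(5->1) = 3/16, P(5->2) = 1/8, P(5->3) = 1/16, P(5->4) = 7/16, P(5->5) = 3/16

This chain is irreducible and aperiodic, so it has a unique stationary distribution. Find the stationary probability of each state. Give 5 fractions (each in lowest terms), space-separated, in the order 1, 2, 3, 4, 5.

Answer: 6338/32363 6809/32363 5248/32363 7717/32363 6251/32363

Derivation:
The stationary distribution satisfies pi = pi * P, i.e.:
  pi_1 = 1/16*pi_1 + 1/4*pi_2 + 1/8*pi_3 + 5/16*pi_4 + 3/16*pi_5
  pi_2 = 3/8*pi_1 + 1/4*pi_2 + 3/16*pi_3 + 1/8*pi_4 + 1/8*pi_5
  pi_3 = 1/16*pi_1 + 1/4*pi_2 + 1/4*pi_3 + 3/16*pi_4 + 1/16*pi_5
  pi_4 = 1/8*pi_1 + 3/16*pi_2 + 3/16*pi_3 + 1/4*pi_4 + 7/16*pi_5
  pi_5 = 3/8*pi_1 + 1/16*pi_2 + 1/4*pi_3 + 1/8*pi_4 + 3/16*pi_5
with normalization: pi_1 + pi_2 + pi_3 + pi_4 + pi_5 = 1.

Using the first 4 balance equations plus normalization, the linear system A*pi = b is:
  [-15/16, 1/4, 1/8, 5/16, 3/16] . pi = 0
  [3/8, -3/4, 3/16, 1/8, 1/8] . pi = 0
  [1/16, 1/4, -3/4, 3/16, 1/16] . pi = 0
  [1/8, 3/16, 3/16, -3/4, 7/16] . pi = 0
  [1, 1, 1, 1, 1] . pi = 1

Solving yields:
  pi_1 = 6338/32363
  pi_2 = 6809/32363
  pi_3 = 5248/32363
  pi_4 = 7717/32363
  pi_5 = 6251/32363

Verification (pi * P):
  6338/32363*1/16 + 6809/32363*1/4 + 5248/32363*1/8 + 7717/32363*5/16 + 6251/32363*3/16 = 6338/32363 = pi_1  (ok)
  6338/32363*3/8 + 6809/32363*1/4 + 5248/32363*3/16 + 7717/32363*1/8 + 6251/32363*1/8 = 6809/32363 = pi_2  (ok)
  6338/32363*1/16 + 6809/32363*1/4 + 5248/32363*1/4 + 7717/32363*3/16 + 6251/32363*1/16 = 5248/32363 = pi_3  (ok)
  6338/32363*1/8 + 6809/32363*3/16 + 5248/32363*3/16 + 7717/32363*1/4 + 6251/32363*7/16 = 7717/32363 = pi_4  (ok)
  6338/32363*3/8 + 6809/32363*1/16 + 5248/32363*1/4 + 7717/32363*1/8 + 6251/32363*3/16 = 6251/32363 = pi_5  (ok)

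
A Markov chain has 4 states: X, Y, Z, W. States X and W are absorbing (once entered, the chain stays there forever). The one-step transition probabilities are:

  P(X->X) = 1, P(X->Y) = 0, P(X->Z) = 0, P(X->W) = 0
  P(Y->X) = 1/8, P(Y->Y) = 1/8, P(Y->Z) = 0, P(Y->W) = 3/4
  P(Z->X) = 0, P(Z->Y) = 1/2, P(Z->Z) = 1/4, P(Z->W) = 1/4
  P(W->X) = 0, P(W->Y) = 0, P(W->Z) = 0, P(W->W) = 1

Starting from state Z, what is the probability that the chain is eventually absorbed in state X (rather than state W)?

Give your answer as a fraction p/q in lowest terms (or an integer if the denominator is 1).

Answer: 2/21

Derivation:
Let a_i = P(absorbed in X | start in state i).
Boundary conditions: a_X = 1, a_W = 0.
For each transient state i, a_i = sum_j P(i->j) * a_j:
  a_Y = 1/8*a_X + 1/8*a_Y + 0*a_Z + 3/4*a_W
  a_Z = 0*a_X + 1/2*a_Y + 1/4*a_Z + 1/4*a_W

Substituting a_X = 1 and a_W = 0, rearrange to (I - Q) a = r where r[i] = P(i -> X):
  [7/8, 0] . (a_Y, a_Z) = 1/8
  [-1/2, 3/4] . (a_Y, a_Z) = 0

Solving yields:
  a_Y = 1/7
  a_Z = 2/21

Starting state is Z, so the absorption probability is a_Z = 2/21.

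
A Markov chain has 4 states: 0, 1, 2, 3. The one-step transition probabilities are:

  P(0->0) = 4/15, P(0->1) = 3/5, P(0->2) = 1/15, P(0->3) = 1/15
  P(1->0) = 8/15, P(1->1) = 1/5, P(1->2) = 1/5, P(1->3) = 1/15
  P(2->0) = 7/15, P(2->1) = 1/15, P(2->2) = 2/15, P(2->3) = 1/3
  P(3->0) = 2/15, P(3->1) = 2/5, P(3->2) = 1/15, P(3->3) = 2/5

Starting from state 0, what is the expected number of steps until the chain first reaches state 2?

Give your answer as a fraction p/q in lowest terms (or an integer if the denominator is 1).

Answer: 525/64

Derivation:
Let h_i = expected steps to first reach 2 from state i.
Boundary: h_2 = 0.
First-step equations for the other states:
  h_0 = 1 + 4/15*h_0 + 3/5*h_1 + 1/15*h_2 + 1/15*h_3
  h_1 = 1 + 8/15*h_0 + 1/5*h_1 + 1/5*h_2 + 1/15*h_3
  h_3 = 1 + 2/15*h_0 + 2/5*h_1 + 1/15*h_2 + 2/5*h_3

Substituting h_2 = 0 and rearranging gives the linear system (I - Q) h = 1:
  [11/15, -3/5, -1/15] . (h_0, h_1, h_3) = 1
  [-8/15, 4/5, -1/15] . (h_0, h_1, h_3) = 1
  [-2/15, -2/5, 3/5] . (h_0, h_1, h_3) = 1

Solving yields:
  h_0 = 525/64
  h_1 = 475/64
  h_3 = 135/16

Starting state is 0, so the expected hitting time is h_0 = 525/64.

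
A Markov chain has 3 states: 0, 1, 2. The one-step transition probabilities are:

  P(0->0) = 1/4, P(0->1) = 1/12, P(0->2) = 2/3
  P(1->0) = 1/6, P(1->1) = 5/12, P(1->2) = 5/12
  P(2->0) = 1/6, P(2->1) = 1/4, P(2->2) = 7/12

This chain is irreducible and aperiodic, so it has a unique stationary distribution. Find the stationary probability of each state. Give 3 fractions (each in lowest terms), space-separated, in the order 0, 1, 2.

The stationary distribution satisfies pi = pi * P, i.e.:
  pi_0 = 1/4*pi_0 + 1/6*pi_1 + 1/6*pi_2
  pi_1 = 1/12*pi_0 + 5/12*pi_1 + 1/4*pi_2
  pi_2 = 2/3*pi_0 + 5/12*pi_1 + 7/12*pi_2
with normalization: pi_0 + pi_1 + pi_2 = 1.

Using the first 2 balance equations plus normalization, the linear system A*pi = b is:
  [-3/4, 1/6, 1/6] . pi = 0
  [1/12, -7/12, 1/4] . pi = 0
  [1, 1, 1] . pi = 1

Solving yields:
  pi_0 = 2/11
  pi_1 = 29/110
  pi_2 = 61/110

Verification (pi * P):
  2/11*1/4 + 29/110*1/6 + 61/110*1/6 = 2/11 = pi_0  (ok)
  2/11*1/12 + 29/110*5/12 + 61/110*1/4 = 29/110 = pi_1  (ok)
  2/11*2/3 + 29/110*5/12 + 61/110*7/12 = 61/110 = pi_2  (ok)

Answer: 2/11 29/110 61/110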